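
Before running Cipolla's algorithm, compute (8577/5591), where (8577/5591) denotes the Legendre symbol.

1

Reduce the numerator: 8577 ≡ 2986 (mod 5591), so (8577/5591) = (2986/5591).
Factor out 2: 2986 = 2·1493. Since 5591 ≡ 7 (mod 8), (2/5591) = +1. Now have (1493/5591).
1493 ≡ 1 (mod 4), so quadratic reciprocity gives (1493/5591) = (5591/1493). Reduce: 5591 ≡ 1112 (mod 1493). Now have (1112/1493).
Factor out 2: 1112 = 2^3·139. Since 1493 ≡ 5 (mod 8), (2/1493) = -1, and (2/1493)^3 = -1. Now have -(139/1493).
1493 ≡ 1 (mod 4), so quadratic reciprocity gives (139/1493) = (1493/139). Reduce: 1493 ≡ 103 (mod 139). Now have -(103/139).
Both 103 ≡ 3 and 139 ≡ 3 (mod 4), so reciprocity gives (103/139) = -(139/103). Reduce: 139 ≡ 36 (mod 103). Now have (36/103).
Factor out 2: 36 = 2^2·9. Since 103 ≡ 7 (mod 8), (2/103) = +1, and (2/103)^2 = +1. Now have (9/103).
9 ≡ 1 (mod 4), so quadratic reciprocity gives (9/103) = (103/9). Reduce: 103 ≡ 4 (mod 9). Now have (4/9).
Factor out 2: 4 = 2^2. Since 9 ≡ 1 (mod 8), (2/9) = +1, and (2/9)^2 = +1. Now have (1/9).
(1/9) = 1. Collecting the sign factors: 1.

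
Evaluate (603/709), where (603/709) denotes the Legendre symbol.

709 ≡ 1 (mod 4), so quadratic reciprocity gives (603/709) = (709/603). Reduce: 709 ≡ 106 (mod 603). Now have (106/603).
Factor out 2: 106 = 2·53. Since 603 ≡ 3 (mod 8), (2/603) = -1. Now have -(53/603).
53 ≡ 1 (mod 4), so quadratic reciprocity gives (53/603) = (603/53). Reduce: 603 ≡ 20 (mod 53). Now have -(20/53).
Factor out 2: 20 = 2^2·5. Since 53 ≡ 5 (mod 8), (2/53) = -1, and (2/53)^2 = +1. Now have -(5/53).
5 ≡ 1 (mod 4), so quadratic reciprocity gives (5/53) = (53/5). Reduce: 53 ≡ 3 (mod 5). Now have -(3/5).
5 ≡ 1 (mod 4), so quadratic reciprocity gives (3/5) = (5/3). Reduce: 5 ≡ 2 (mod 3). Now have -(2/3).
Factor out 2: 2 = 2. Since 3 ≡ 3 (mod 8), (2/3) = -1. Now have (1/3).
(1/3) = 1. Collecting the sign factors: 1.

1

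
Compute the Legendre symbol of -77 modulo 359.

1

Reduce the numerator: -77 ≡ 282 (mod 359), so (-77/359) = (282/359).
Factor out 2: 282 = 2·141. Since 359 ≡ 7 (mod 8), (2/359) = +1. Now have (141/359).
141 ≡ 1 (mod 4), so quadratic reciprocity gives (141/359) = (359/141). Reduce: 359 ≡ 77 (mod 141). Now have (77/141).
77 ≡ 1 (mod 4), so quadratic reciprocity gives (77/141) = (141/77). Reduce: 141 ≡ 64 (mod 77). Now have (64/77).
Factor out 2: 64 = 2^6. Since 77 ≡ 5 (mod 8), (2/77) = -1, and (2/77)^6 = +1. Now have (1/77).
(1/77) = 1. Collecting the sign factors: 1.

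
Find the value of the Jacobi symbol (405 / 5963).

405 ≡ 1 (mod 4), so quadratic reciprocity gives (405 / 5963) = (5963 / 405). Reduce: 5963 ≡ 293 (mod 405). Now have (293 / 405).
293 ≡ 1 (mod 4), so quadratic reciprocity gives (293 / 405) = (405 / 293). Reduce: 405 ≡ 112 (mod 293). Now have (112 / 293).
Factor out 2: 112 = 2^4·7. Since 293 ≡ 5 (mod 8), (2 / 293) = -1, and (2 / 293)^4 = +1. Now have (7 / 293).
293 ≡ 1 (mod 4), so quadratic reciprocity gives (7 / 293) = (293 / 7). Reduce: 293 ≡ 6 (mod 7). Now have (6 / 7).
Factor out 2: 6 = 2·3. Since 7 ≡ 7 (mod 8), (2 / 7) = +1. Now have (3 / 7).
Both 3 ≡ 3 and 7 ≡ 3 (mod 4), so reciprocity gives (3 / 7) = -(7 / 3). Reduce: 7 ≡ 1 (mod 3). Now have -(1 / 3).
(1 / 3) = 1. Collecting the sign factors: -1.

-1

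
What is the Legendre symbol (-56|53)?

-1

(-56|53)
  = (56|53)    [53 ≡ 1 mod 4 ⇒ (-1|53) = +1]
  = (3|53)    [56 ≡ 3 mod 53]
  = (53|3)    [QR: 53 ≡ 1 mod 4, sign kept]
  = (2|3)    [53 ≡ 2 mod 3]
  = -(1|3)    [3 ≡ 3 mod 8 ⇒ (2|3) = -1]
  = -1    [(1|3) = 1]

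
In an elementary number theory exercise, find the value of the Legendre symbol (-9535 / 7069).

(-9535 / 7069)
  = (9535 / 7069)    [7069 ≡ 1 mod 4 ⇒ (-1 / 7069) = +1]
  = (2466 / 7069)    [9535 ≡ 2466 mod 7069]
  = -(1233 / 7069)    [7069 ≡ 5 mod 8 ⇒ (2 / 7069) = -1]
  = -(7069 / 1233)    [QR: 1233 ≡ 1 mod 4, sign kept]
  = -(904 / 1233)    [7069 ≡ 904 mod 1233]
  = -(113 / 1233)    [1233 ≡ 1 mod 8 ⇒ (2 / 1233)^3 = +1]
  = -(1233 / 113)    [QR: 113 ≡ 1 mod 4, sign kept]
  = -(103 / 113)    [1233 ≡ 103 mod 113]
  = -(113 / 103)    [QR: 113 ≡ 1 mod 4, sign kept]
  = -(10 / 103)    [113 ≡ 10 mod 103]
  = -(5 / 103)    [103 ≡ 7 mod 8 ⇒ (2 / 103) = +1]
  = -(103 / 5)    [QR: 5 ≡ 1 mod 4, sign kept]
  = -(3 / 5)    [103 ≡ 3 mod 5]
  = -(5 / 3)    [QR: 5 ≡ 1 mod 4, sign kept]
  = -(2 / 3)    [5 ≡ 2 mod 3]
  = (1 / 3)    [3 ≡ 3 mod 8 ⇒ (2 / 3) = -1]
  = 1    [(1 / 3) = 1]

1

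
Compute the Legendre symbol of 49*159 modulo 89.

By multiplicativity, (49·159 / 89) = (49 / 89)·(159 / 89).
First factor (49 / 89):
(49 / 89)
  = (89 / 49)    [QR: 49 ≡ 1 mod 4, sign kept]
  = (40 / 49)    [89 ≡ 40 mod 49]
  = (5 / 49)    [49 ≡ 1 mod 8 ⇒ (2 / 49)^3 = +1]
  = (49 / 5)    [QR: 5 ≡ 1 mod 4, sign kept]
  = (4 / 5)    [49 ≡ 4 mod 5]
  = (1 / 5)    [5 ≡ 5 mod 8 ⇒ (2 / 5)^2 = +1]
  = 1    [(1 / 5) = 1]
Second factor (159 / 89):
(159 / 89)
  = (70 / 89)    [159 ≡ 70 mod 89]
  = (35 / 89)    [89 ≡ 1 mod 8 ⇒ (2 / 89) = +1]
  = (89 / 35)    [QR: 89 ≡ 1 mod 4, sign kept]
  = (19 / 35)    [89 ≡ 19 mod 35]
  = -(35 / 19)    [QR: both ≡ 3 mod 4, sign flips]
  = -(16 / 19)    [35 ≡ 16 mod 19]
  = -(1 / 19)    [19 ≡ 3 mod 8 ⇒ (2 / 19)^4 = +1]
  = -1    [(1 / 19) = 1]
Product: (1)·(-1) = -1.

-1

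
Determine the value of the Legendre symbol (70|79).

-1

(70|79)
  = (35|79)    [79 ≡ 7 mod 8 ⇒ (2|79) = +1]
  = -(79|35)    [QR: both ≡ 3 mod 4, sign flips]
  = -(9|35)    [79 ≡ 9 mod 35]
  = -(35|9)    [QR: 9 ≡ 1 mod 4, sign kept]
  = -(8|9)    [35 ≡ 8 mod 9]
  = -(1|9)    [9 ≡ 1 mod 8 ⇒ (2|9)^3 = +1]
  = -1    [(1|9) = 1]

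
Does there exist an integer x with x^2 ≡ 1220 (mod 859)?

yes

(1220/859)
  = (361/859)    [1220 ≡ 361 mod 859]
  = (859/361)    [QR: 361 ≡ 1 mod 4, sign kept]
  = (137/361)    [859 ≡ 137 mod 361]
  = (361/137)    [QR: 137 ≡ 1 mod 4, sign kept]
  = (87/137)    [361 ≡ 87 mod 137]
  = (137/87)    [QR: 137 ≡ 1 mod 4, sign kept]
  = (50/87)    [137 ≡ 50 mod 87]
  = (25/87)    [87 ≡ 7 mod 8 ⇒ (2/87) = +1]
  = (87/25)    [QR: 25 ≡ 1 mod 4, sign kept]
  = (12/25)    [87 ≡ 12 mod 25]
  = (3/25)    [25 ≡ 1 mod 8 ⇒ (2/25)^2 = +1]
  = (25/3)    [QR: 25 ≡ 1 mod 4, sign kept]
  = (1/3)    [25 ≡ 1 mod 3]
  = 1    [(1/3) = 1]
(1220/859) = 1, and 859 is prime, so 1220 is a quadratic residue mod 859.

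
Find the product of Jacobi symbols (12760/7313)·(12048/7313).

-1

By multiplicativity, (12760·12048/7313) = (12760/7313)·(12048/7313).
First factor (12760/7313):
Reduce the numerator: 12760 ≡ 5447 (mod 7313), so (12760/7313) = (5447/7313).
7313 ≡ 1 (mod 4), so quadratic reciprocity gives (5447/7313) = (7313/5447). Reduce: 7313 ≡ 1866 (mod 5447). Now have (1866/5447).
Factor out 2: 1866 = 2·933. Since 5447 ≡ 7 (mod 8), (2/5447) = +1. Now have (933/5447).
933 ≡ 1 (mod 4), so quadratic reciprocity gives (933/5447) = (5447/933). Reduce: 5447 ≡ 782 (mod 933). Now have (782/933).
Factor out 2: 782 = 2·391. Since 933 ≡ 5 (mod 8), (2/933) = -1. Now have -(391/933).
933 ≡ 1 (mod 4), so quadratic reciprocity gives (391/933) = (933/391). Reduce: 933 ≡ 151 (mod 391). Now have -(151/391).
Both 151 ≡ 3 and 391 ≡ 3 (mod 4), so reciprocity gives (151/391) = -(391/151). Reduce: 391 ≡ 89 (mod 151). Now have (89/151).
89 ≡ 1 (mod 4), so quadratic reciprocity gives (89/151) = (151/89). Reduce: 151 ≡ 62 (mod 89). Now have (62/89).
Factor out 2: 62 = 2·31. Since 89 ≡ 1 (mod 8), (2/89) = +1. Now have (31/89).
89 ≡ 1 (mod 4), so quadratic reciprocity gives (31/89) = (89/31). Reduce: 89 ≡ 27 (mod 31). Now have (27/31).
Both 27 ≡ 3 and 31 ≡ 3 (mod 4), so reciprocity gives (27/31) = -(31/27). Reduce: 31 ≡ 4 (mod 27). Now have -(4/27).
Factor out 2: 4 = 2^2. Since 27 ≡ 3 (mod 8), (2/27) = -1, and (2/27)^2 = +1. Now have -(1/27).
(1/27) = 1. Collecting the sign factors: -1.
Second factor (12048/7313):
Reduce the numerator: 12048 ≡ 4735 (mod 7313), so (12048/7313) = (4735/7313).
7313 ≡ 1 (mod 4), so quadratic reciprocity gives (4735/7313) = (7313/4735). Reduce: 7313 ≡ 2578 (mod 4735). Now have (2578/4735).
Factor out 2: 2578 = 2·1289. Since 4735 ≡ 7 (mod 8), (2/4735) = +1. Now have (1289/4735).
1289 ≡ 1 (mod 4), so quadratic reciprocity gives (1289/4735) = (4735/1289). Reduce: 4735 ≡ 868 (mod 1289). Now have (868/1289).
Factor out 2: 868 = 2^2·217. Since 1289 ≡ 1 (mod 8), (2/1289) = +1, and (2/1289)^2 = +1. Now have (217/1289).
217 ≡ 1 (mod 4), so quadratic reciprocity gives (217/1289) = (1289/217). Reduce: 1289 ≡ 204 (mod 217). Now have (204/217).
Factor out 2: 204 = 2^2·51. Since 217 ≡ 1 (mod 8), (2/217) = +1, and (2/217)^2 = +1. Now have (51/217).
217 ≡ 1 (mod 4), so quadratic reciprocity gives (51/217) = (217/51). Reduce: 217 ≡ 13 (mod 51). Now have (13/51).
13 ≡ 1 (mod 4), so quadratic reciprocity gives (13/51) = (51/13). Reduce: 51 ≡ 12 (mod 13). Now have (12/13).
Factor out 2: 12 = 2^2·3. Since 13 ≡ 5 (mod 8), (2/13) = -1, and (2/13)^2 = +1. Now have (3/13).
13 ≡ 1 (mod 4), so quadratic reciprocity gives (3/13) = (13/3). Reduce: 13 ≡ 1 (mod 3). Now have (1/3).
(1/3) = 1. Collecting the sign factors: 1.
Product: (-1)·(1) = -1.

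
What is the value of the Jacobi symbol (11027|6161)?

-1

Reduce the numerator: 11027 ≡ 4866 (mod 6161), so (11027|6161) = (4866|6161).
Factor out 2: 4866 = 2·2433. Since 6161 ≡ 1 (mod 8), (2|6161) = +1. Now have (2433|6161).
2433 ≡ 1 (mod 4), so quadratic reciprocity gives (2433|6161) = (6161|2433). Reduce: 6161 ≡ 1295 (mod 2433). Now have (1295|2433).
2433 ≡ 1 (mod 4), so quadratic reciprocity gives (1295|2433) = (2433|1295). Reduce: 2433 ≡ 1138 (mod 1295). Now have (1138|1295).
Factor out 2: 1138 = 2·569. Since 1295 ≡ 7 (mod 8), (2|1295) = +1. Now have (569|1295).
569 ≡ 1 (mod 4), so quadratic reciprocity gives (569|1295) = (1295|569). Reduce: 1295 ≡ 157 (mod 569). Now have (157|569).
157 ≡ 1 (mod 4), so quadratic reciprocity gives (157|569) = (569|157). Reduce: 569 ≡ 98 (mod 157). Now have (98|157).
Factor out 2: 98 = 2·49. Since 157 ≡ 5 (mod 8), (2|157) = -1. Now have -(49|157).
49 ≡ 1 (mod 4), so quadratic reciprocity gives (49|157) = (157|49). Reduce: 157 ≡ 10 (mod 49). Now have -(10|49).
Factor out 2: 10 = 2·5. Since 49 ≡ 1 (mod 8), (2|49) = +1. Now have -(5|49).
5 ≡ 1 (mod 4), so quadratic reciprocity gives (5|49) = (49|5). Reduce: 49 ≡ 4 (mod 5). Now have -(4|5).
Factor out 2: 4 = 2^2. Since 5 ≡ 5 (mod 8), (2|5) = -1, and (2|5)^2 = +1. Now have -(1|5).
(1|5) = 1. Collecting the sign factors: -1.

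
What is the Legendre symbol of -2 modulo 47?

(-2 / 47)
  = -(2 / 47)    [47 ≡ 3 mod 4 ⇒ (-1 / 47) = -1]
  = -(1 / 47)    [47 ≡ 7 mod 8 ⇒ (2 / 47) = +1]
  = -1    [(1 / 47) = 1]

-1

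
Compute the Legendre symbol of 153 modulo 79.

Reduce the numerator: 153 ≡ 74 (mod 79), so (153|79) = (74|79).
Factor out 2: 74 = 2·37. Since 79 ≡ 7 (mod 8), (2|79) = +1. Now have (37|79).
37 ≡ 1 (mod 4), so quadratic reciprocity gives (37|79) = (79|37). Reduce: 79 ≡ 5 (mod 37). Now have (5|37).
5 ≡ 1 (mod 4), so quadratic reciprocity gives (5|37) = (37|5). Reduce: 37 ≡ 2 (mod 5). Now have (2|5).
Factor out 2: 2 = 2. Since 5 ≡ 5 (mod 8), (2|5) = -1. Now have -(1|5).
(1|5) = 1. Collecting the sign factors: -1.

-1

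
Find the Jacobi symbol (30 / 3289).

1

Factor out 2: 30 = 2·15. Since 3289 ≡ 1 (mod 8), (2 / 3289) = +1. Now have (15 / 3289).
3289 ≡ 1 (mod 4), so quadratic reciprocity gives (15 / 3289) = (3289 / 15). Reduce: 3289 ≡ 4 (mod 15). Now have (4 / 15).
Factor out 2: 4 = 2^2. Since 15 ≡ 7 (mod 8), (2 / 15) = +1, and (2 / 15)^2 = +1. Now have (1 / 15).
(1 / 15) = 1. Collecting the sign factors: 1.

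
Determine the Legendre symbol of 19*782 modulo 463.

By multiplicativity, (19·782|463) = (19|463)·(782|463).
First factor (19|463):
(19|463)
  = -(463|19)    [QR: both ≡ 3 mod 4, sign flips]
  = -(7|19)    [463 ≡ 7 mod 19]
  = (19|7)    [QR: both ≡ 3 mod 4, sign flips]
  = (5|7)    [19 ≡ 5 mod 7]
  = (7|5)    [QR: 5 ≡ 1 mod 4, sign kept]
  = (2|5)    [7 ≡ 2 mod 5]
  = -(1|5)    [5 ≡ 5 mod 8 ⇒ (2|5) = -1]
  = -1    [(1|5) = 1]
Second factor (782|463):
(782|463)
  = (319|463)    [782 ≡ 319 mod 463]
  = -(463|319)    [QR: both ≡ 3 mod 4, sign flips]
  = -(144|319)    [463 ≡ 144 mod 319]
  = -(9|319)    [319 ≡ 7 mod 8 ⇒ (2|319)^4 = +1]
  = -(319|9)    [QR: 9 ≡ 1 mod 4, sign kept]
  = -(4|9)    [319 ≡ 4 mod 9]
  = -(1|9)    [9 ≡ 1 mod 8 ⇒ (2|9)^2 = +1]
  = -1    [(1|9) = 1]
Product: (-1)·(-1) = 1.

1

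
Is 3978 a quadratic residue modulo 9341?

yes

Factor out 2: 3978 = 2·1989. Since 9341 ≡ 5 (mod 8), (2|9341) = -1. Now have -(1989|9341).
1989 ≡ 1 (mod 4), so quadratic reciprocity gives (1989|9341) = (9341|1989). Reduce: 9341 ≡ 1385 (mod 1989). Now have -(1385|1989).
1385 ≡ 1 (mod 4), so quadratic reciprocity gives (1385|1989) = (1989|1385). Reduce: 1989 ≡ 604 (mod 1385). Now have -(604|1385).
Factor out 2: 604 = 2^2·151. Since 1385 ≡ 1 (mod 8), (2|1385) = +1, and (2|1385)^2 = +1. Now have -(151|1385).
1385 ≡ 1 (mod 4), so quadratic reciprocity gives (151|1385) = (1385|151). Reduce: 1385 ≡ 26 (mod 151). Now have -(26|151).
Factor out 2: 26 = 2·13. Since 151 ≡ 7 (mod 8), (2|151) = +1. Now have -(13|151).
13 ≡ 1 (mod 4), so quadratic reciprocity gives (13|151) = (151|13). Reduce: 151 ≡ 8 (mod 13). Now have -(8|13).
Factor out 2: 8 = 2^3. Since 13 ≡ 5 (mod 8), (2|13) = -1, and (2|13)^3 = -1. Now have (1|13).
(1|13) = 1. Collecting the sign factors: 1.
(3978|9341) = 1, and 9341 is prime, so 3978 is a quadratic residue mod 9341.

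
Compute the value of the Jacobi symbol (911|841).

Reduce the numerator: 911 ≡ 70 (mod 841), so (911|841) = (70|841).
Factor out 2: 70 = 2·35. Since 841 ≡ 1 (mod 8), (2|841) = +1. Now have (35|841).
841 ≡ 1 (mod 4), so quadratic reciprocity gives (35|841) = (841|35). Reduce: 841 ≡ 1 (mod 35). Now have (1|35).
(1|35) = 1. Collecting the sign factors: 1.

1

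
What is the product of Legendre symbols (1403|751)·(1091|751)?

-1

By multiplicativity, (1403·1091|751) = (1403|751)·(1091|751).
First factor (1403|751):
(1403|751)
  = (652|751)    [1403 ≡ 652 mod 751]
  = (163|751)    [751 ≡ 7 mod 8 ⇒ (2|751)^2 = +1]
  = -(751|163)    [QR: both ≡ 3 mod 4, sign flips]
  = -(99|163)    [751 ≡ 99 mod 163]
  = (163|99)    [QR: both ≡ 3 mod 4, sign flips]
  = (64|99)    [163 ≡ 64 mod 99]
  = (1|99)    [99 ≡ 3 mod 8 ⇒ (2|99)^6 = +1]
  = 1    [(1|99) = 1]
Second factor (1091|751):
(1091|751)
  = (340|751)    [1091 ≡ 340 mod 751]
  = (85|751)    [751 ≡ 7 mod 8 ⇒ (2|751)^2 = +1]
  = (751|85)    [QR: 85 ≡ 1 mod 4, sign kept]
  = (71|85)    [751 ≡ 71 mod 85]
  = (85|71)    [QR: 85 ≡ 1 mod 4, sign kept]
  = (14|71)    [85 ≡ 14 mod 71]
  = (7|71)    [71 ≡ 7 mod 8 ⇒ (2|71) = +1]
  = -(71|7)    [QR: both ≡ 3 mod 4, sign flips]
  = -(1|7)    [71 ≡ 1 mod 7]
  = -1    [(1|7) = 1]
Product: (1)·(-1) = -1.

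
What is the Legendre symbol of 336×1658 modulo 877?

By multiplicativity, (336·1658/877) = (336/877)·(1658/877).
First factor (336/877):
Factor out 2: 336 = 2^4·21. Since 877 ≡ 5 (mod 8), (2/877) = -1, and (2/877)^4 = +1. Now have (21/877).
21 ≡ 1 (mod 4), so quadratic reciprocity gives (21/877) = (877/21). Reduce: 877 ≡ 16 (mod 21). Now have (16/21).
Factor out 2: 16 = 2^4. Since 21 ≡ 5 (mod 8), (2/21) = -1, and (2/21)^4 = +1. Now have (1/21).
(1/21) = 1. Collecting the sign factors: 1.
Second factor (1658/877):
Reduce the numerator: 1658 ≡ 781 (mod 877), so (1658/877) = (781/877).
781 ≡ 1 (mod 4), so quadratic reciprocity gives (781/877) = (877/781). Reduce: 877 ≡ 96 (mod 781). Now have (96/781).
Factor out 2: 96 = 2^5·3. Since 781 ≡ 5 (mod 8), (2/781) = -1, and (2/781)^5 = -1. Now have -(3/781).
781 ≡ 1 (mod 4), so quadratic reciprocity gives (3/781) = (781/3). Reduce: 781 ≡ 1 (mod 3). Now have -(1/3).
(1/3) = 1. Collecting the sign factors: -1.
Product: (1)·(-1) = -1.

-1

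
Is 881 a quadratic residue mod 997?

no

(881/997)
  = (997/881)    [QR: 881 ≡ 1 mod 4, sign kept]
  = (116/881)    [997 ≡ 116 mod 881]
  = (29/881)    [881 ≡ 1 mod 8 ⇒ (2/881)^2 = +1]
  = (881/29)    [QR: 29 ≡ 1 mod 4, sign kept]
  = (11/29)    [881 ≡ 11 mod 29]
  = (29/11)    [QR: 29 ≡ 1 mod 4, sign kept]
  = (7/11)    [29 ≡ 7 mod 11]
  = -(11/7)    [QR: both ≡ 3 mod 4, sign flips]
  = -(4/7)    [11 ≡ 4 mod 7]
  = -(1/7)    [7 ≡ 7 mod 8 ⇒ (2/7)^2 = +1]
  = -1    [(1/7) = 1]
The Legendre symbol is -1, so x^2 ≡ 881 (mod 997) has no solution.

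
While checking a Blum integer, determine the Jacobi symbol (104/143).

(104/143)
  = (13/143)    [143 ≡ 7 mod 8 ⇒ (2/143)^3 = +1]
  = (143/13)    [QR: 13 ≡ 1 mod 4, sign kept]
  = (0/13)    [143 ≡ 0 mod 13]
  = 0    [numerator 0, gcd > 1]

0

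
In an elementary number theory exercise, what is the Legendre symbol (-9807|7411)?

Reduce the numerator: -9807 ≡ 5015 (mod 7411), so (-9807|7411) = (5015|7411).
Both 5015 ≡ 3 and 7411 ≡ 3 (mod 4), so reciprocity gives (5015|7411) = -(7411|5015). Reduce: 7411 ≡ 2396 (mod 5015). Now have -(2396|5015).
Factor out 2: 2396 = 2^2·599. Since 5015 ≡ 7 (mod 8), (2|5015) = +1, and (2|5015)^2 = +1. Now have -(599|5015).
Both 599 ≡ 3 and 5015 ≡ 3 (mod 4), so reciprocity gives (599|5015) = -(5015|599). Reduce: 5015 ≡ 223 (mod 599). Now have (223|599).
Both 223 ≡ 3 and 599 ≡ 3 (mod 4), so reciprocity gives (223|599) = -(599|223). Reduce: 599 ≡ 153 (mod 223). Now have -(153|223).
153 ≡ 1 (mod 4), so quadratic reciprocity gives (153|223) = (223|153). Reduce: 223 ≡ 70 (mod 153). Now have -(70|153).
Factor out 2: 70 = 2·35. Since 153 ≡ 1 (mod 8), (2|153) = +1. Now have -(35|153).
153 ≡ 1 (mod 4), so quadratic reciprocity gives (35|153) = (153|35). Reduce: 153 ≡ 13 (mod 35). Now have -(13|35).
13 ≡ 1 (mod 4), so quadratic reciprocity gives (13|35) = (35|13). Reduce: 35 ≡ 9 (mod 13). Now have -(9|13).
9 ≡ 1 (mod 4), so quadratic reciprocity gives (9|13) = (13|9). Reduce: 13 ≡ 4 (mod 9). Now have -(4|9).
Factor out 2: 4 = 2^2. Since 9 ≡ 1 (mod 8), (2|9) = +1, and (2|9)^2 = +1. Now have -(1|9).
(1|9) = 1. Collecting the sign factors: -1.

-1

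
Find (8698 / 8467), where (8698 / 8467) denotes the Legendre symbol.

Reduce the numerator: 8698 ≡ 231 (mod 8467), so (8698 / 8467) = (231 / 8467).
Both 231 ≡ 3 and 8467 ≡ 3 (mod 4), so reciprocity gives (231 / 8467) = -(8467 / 231). Reduce: 8467 ≡ 151 (mod 231). Now have -(151 / 231).
Both 151 ≡ 3 and 231 ≡ 3 (mod 4), so reciprocity gives (151 / 231) = -(231 / 151). Reduce: 231 ≡ 80 (mod 151). Now have (80 / 151).
Factor out 2: 80 = 2^4·5. Since 151 ≡ 7 (mod 8), (2 / 151) = +1, and (2 / 151)^4 = +1. Now have (5 / 151).
5 ≡ 1 (mod 4), so quadratic reciprocity gives (5 / 151) = (151 / 5). Reduce: 151 ≡ 1 (mod 5). Now have (1 / 5).
(1 / 5) = 1. Collecting the sign factors: 1.

1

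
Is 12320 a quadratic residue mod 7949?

(12320/7949)
  = (4371/7949)    [12320 ≡ 4371 mod 7949]
  = (7949/4371)    [QR: 7949 ≡ 1 mod 4, sign kept]
  = (3578/4371)    [7949 ≡ 3578 mod 4371]
  = -(1789/4371)    [4371 ≡ 3 mod 8 ⇒ (2/4371) = -1]
  = -(4371/1789)    [QR: 1789 ≡ 1 mod 4, sign kept]
  = -(793/1789)    [4371 ≡ 793 mod 1789]
  = -(1789/793)    [QR: 793 ≡ 1 mod 4, sign kept]
  = -(203/793)    [1789 ≡ 203 mod 793]
  = -(793/203)    [QR: 793 ≡ 1 mod 4, sign kept]
  = -(184/203)    [793 ≡ 184 mod 203]
  = (23/203)    [203 ≡ 3 mod 8 ⇒ (2/203)^3 = -1]
  = -(203/23)    [QR: both ≡ 3 mod 4, sign flips]
  = -(19/23)    [203 ≡ 19 mod 23]
  = (23/19)    [QR: both ≡ 3 mod 4, sign flips]
  = (4/19)    [23 ≡ 4 mod 19]
  = (1/19)    [19 ≡ 3 mod 8 ⇒ (2/19)^2 = +1]
  = 1    [(1/19) = 1]
(12320/7949) = 1, and 7949 is prime, so 12320 is a quadratic residue mod 7949.

yes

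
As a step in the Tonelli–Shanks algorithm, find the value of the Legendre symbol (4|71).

1

(4|71)
  = (1|71)    [71 ≡ 7 mod 8 ⇒ (2|71)^2 = +1]
  = 1    [(1|71) = 1]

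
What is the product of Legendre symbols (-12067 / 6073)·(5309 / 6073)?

1

By multiplicativity, (-12067·5309 / 6073) = (-12067 / 6073)·(5309 / 6073).
First factor (-12067 / 6073):
(-12067 / 6073)
  = (12067 / 6073)    [6073 ≡ 1 mod 4 ⇒ (-1 / 6073) = +1]
  = (5994 / 6073)    [12067 ≡ 5994 mod 6073]
  = (2997 / 6073)    [6073 ≡ 1 mod 8 ⇒ (2 / 6073) = +1]
  = (6073 / 2997)    [QR: 2997 ≡ 1 mod 4, sign kept]
  = (79 / 2997)    [6073 ≡ 79 mod 2997]
  = (2997 / 79)    [QR: 2997 ≡ 1 mod 4, sign kept]
  = (74 / 79)    [2997 ≡ 74 mod 79]
  = (37 / 79)    [79 ≡ 7 mod 8 ⇒ (2 / 79) = +1]
  = (79 / 37)    [QR: 37 ≡ 1 mod 4, sign kept]
  = (5 / 37)    [79 ≡ 5 mod 37]
  = (37 / 5)    [QR: 5 ≡ 1 mod 4, sign kept]
  = (2 / 5)    [37 ≡ 2 mod 5]
  = -(1 / 5)    [5 ≡ 5 mod 8 ⇒ (2 / 5) = -1]
  = -1    [(1 / 5) = 1]
Second factor (5309 / 6073):
(5309 / 6073)
  = (6073 / 5309)    [QR: 5309 ≡ 1 mod 4, sign kept]
  = (764 / 5309)    [6073 ≡ 764 mod 5309]
  = (191 / 5309)    [5309 ≡ 5 mod 8 ⇒ (2 / 5309)^2 = +1]
  = (5309 / 191)    [QR: 5309 ≡ 1 mod 4, sign kept]
  = (152 / 191)    [5309 ≡ 152 mod 191]
  = (19 / 191)    [191 ≡ 7 mod 8 ⇒ (2 / 191)^3 = +1]
  = -(191 / 19)    [QR: both ≡ 3 mod 4, sign flips]
  = -(1 / 19)    [191 ≡ 1 mod 19]
  = -1    [(1 / 19) = 1]
Product: (-1)·(-1) = 1.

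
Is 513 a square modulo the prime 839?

yes

513 ≡ 1 (mod 4), so quadratic reciprocity gives (513/839) = (839/513). Reduce: 839 ≡ 326 (mod 513). Now have (326/513).
Factor out 2: 326 = 2·163. Since 513 ≡ 1 (mod 8), (2/513) = +1. Now have (163/513).
513 ≡ 1 (mod 4), so quadratic reciprocity gives (163/513) = (513/163). Reduce: 513 ≡ 24 (mod 163). Now have (24/163).
Factor out 2: 24 = 2^3·3. Since 163 ≡ 3 (mod 8), (2/163) = -1, and (2/163)^3 = -1. Now have -(3/163).
Both 3 ≡ 3 and 163 ≡ 3 (mod 4), so reciprocity gives (3/163) = -(163/3). Reduce: 163 ≡ 1 (mod 3). Now have (1/3).
(1/3) = 1. Collecting the sign factors: 1.
(513/839) = 1, and 839 is prime, so 513 is a quadratic residue mod 839.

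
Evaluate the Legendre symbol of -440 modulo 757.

1

Reduce the numerator: -440 ≡ 317 (mod 757), so (-440/757) = (317/757).
317 ≡ 1 (mod 4), so quadratic reciprocity gives (317/757) = (757/317). Reduce: 757 ≡ 123 (mod 317). Now have (123/317).
317 ≡ 1 (mod 4), so quadratic reciprocity gives (123/317) = (317/123). Reduce: 317 ≡ 71 (mod 123). Now have (71/123).
Both 71 ≡ 3 and 123 ≡ 3 (mod 4), so reciprocity gives (71/123) = -(123/71). Reduce: 123 ≡ 52 (mod 71). Now have -(52/71).
Factor out 2: 52 = 2^2·13. Since 71 ≡ 7 (mod 8), (2/71) = +1, and (2/71)^2 = +1. Now have -(13/71).
13 ≡ 1 (mod 4), so quadratic reciprocity gives (13/71) = (71/13). Reduce: 71 ≡ 6 (mod 13). Now have -(6/13).
Factor out 2: 6 = 2·3. Since 13 ≡ 5 (mod 8), (2/13) = -1. Now have (3/13).
13 ≡ 1 (mod 4), so quadratic reciprocity gives (3/13) = (13/3). Reduce: 13 ≡ 1 (mod 3). Now have (1/3).
(1/3) = 1. Collecting the sign factors: 1.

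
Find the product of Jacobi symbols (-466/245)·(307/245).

By multiplicativity, (-466·307/245) = (-466/245)·(307/245).
First factor (-466/245):
(-466/245)
  = (466/245)    [245 ≡ 1 mod 4 ⇒ (-1/245) = +1]
  = (221/245)    [466 ≡ 221 mod 245]
  = (245/221)    [QR: 221 ≡ 1 mod 4, sign kept]
  = (24/221)    [245 ≡ 24 mod 221]
  = -(3/221)    [221 ≡ 5 mod 8 ⇒ (2/221)^3 = -1]
  = -(221/3)    [QR: 221 ≡ 1 mod 4, sign kept]
  = -(2/3)    [221 ≡ 2 mod 3]
  = (1/3)    [3 ≡ 3 mod 8 ⇒ (2/3) = -1]
  = 1    [(1/3) = 1]
Second factor (307/245):
(307/245)
  = (62/245)    [307 ≡ 62 mod 245]
  = -(31/245)    [245 ≡ 5 mod 8 ⇒ (2/245) = -1]
  = -(245/31)    [QR: 245 ≡ 1 mod 4, sign kept]
  = -(28/31)    [245 ≡ 28 mod 31]
  = -(7/31)    [31 ≡ 7 mod 8 ⇒ (2/31)^2 = +1]
  = (31/7)    [QR: both ≡ 3 mod 4, sign flips]
  = (3/7)    [31 ≡ 3 mod 7]
  = -(7/3)    [QR: both ≡ 3 mod 4, sign flips]
  = -(1/3)    [7 ≡ 1 mod 3]
  = -1    [(1/3) = 1]
Product: (1)·(-1) = -1.

-1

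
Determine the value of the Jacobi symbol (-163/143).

Reduce the numerator: -163 ≡ 123 (mod 143), so (-163/143) = (123/143).
Both 123 ≡ 3 and 143 ≡ 3 (mod 4), so reciprocity gives (123/143) = -(143/123). Reduce: 143 ≡ 20 (mod 123). Now have -(20/123).
Factor out 2: 20 = 2^2·5. Since 123 ≡ 3 (mod 8), (2/123) = -1, and (2/123)^2 = +1. Now have -(5/123).
5 ≡ 1 (mod 4), so quadratic reciprocity gives (5/123) = (123/5). Reduce: 123 ≡ 3 (mod 5). Now have -(3/5).
5 ≡ 1 (mod 4), so quadratic reciprocity gives (3/5) = (5/3). Reduce: 5 ≡ 2 (mod 3). Now have -(2/3).
Factor out 2: 2 = 2. Since 3 ≡ 3 (mod 8), (2/3) = -1. Now have (1/3).
(1/3) = 1. Collecting the sign factors: 1.

1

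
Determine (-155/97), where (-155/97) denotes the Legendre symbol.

(-155/97)
  = (155/97)    [97 ≡ 1 mod 4 ⇒ (-1/97) = +1]
  = (58/97)    [155 ≡ 58 mod 97]
  = (29/97)    [97 ≡ 1 mod 8 ⇒ (2/97) = +1]
  = (97/29)    [QR: 29 ≡ 1 mod 4, sign kept]
  = (10/29)    [97 ≡ 10 mod 29]
  = -(5/29)    [29 ≡ 5 mod 8 ⇒ (2/29) = -1]
  = -(29/5)    [QR: 5 ≡ 1 mod 4, sign kept]
  = -(4/5)    [29 ≡ 4 mod 5]
  = -(1/5)    [5 ≡ 5 mod 8 ⇒ (2/5)^2 = +1]
  = -1    [(1/5) = 1]

-1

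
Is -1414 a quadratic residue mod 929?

no

(-1414/929)
  = (444/929)    [-1414 ≡ 444 mod 929]
  = (111/929)    [929 ≡ 1 mod 8 ⇒ (2/929)^2 = +1]
  = (929/111)    [QR: 929 ≡ 1 mod 4, sign kept]
  = (41/111)    [929 ≡ 41 mod 111]
  = (111/41)    [QR: 41 ≡ 1 mod 4, sign kept]
  = (29/41)    [111 ≡ 29 mod 41]
  = (41/29)    [QR: 29 ≡ 1 mod 4, sign kept]
  = (12/29)    [41 ≡ 12 mod 29]
  = (3/29)    [29 ≡ 5 mod 8 ⇒ (2/29)^2 = +1]
  = (29/3)    [QR: 29 ≡ 1 mod 4, sign kept]
  = (2/3)    [29 ≡ 2 mod 3]
  = -(1/3)    [3 ≡ 3 mod 8 ⇒ (2/3) = -1]
  = -1    [(1/3) = 1]
The Legendre symbol is -1, so x^2 ≡ -1414 (mod 929) has no solution.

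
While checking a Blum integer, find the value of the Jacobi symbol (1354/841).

1

(1354/841)
  = (513/841)    [1354 ≡ 513 mod 841]
  = (841/513)    [QR: 513 ≡ 1 mod 4, sign kept]
  = (328/513)    [841 ≡ 328 mod 513]
  = (41/513)    [513 ≡ 1 mod 8 ⇒ (2/513)^3 = +1]
  = (513/41)    [QR: 41 ≡ 1 mod 4, sign kept]
  = (21/41)    [513 ≡ 21 mod 41]
  = (41/21)    [QR: 21 ≡ 1 mod 4, sign kept]
  = (20/21)    [41 ≡ 20 mod 21]
  = (5/21)    [21 ≡ 5 mod 8 ⇒ (2/21)^2 = +1]
  = (21/5)    [QR: 5 ≡ 1 mod 4, sign kept]
  = (1/5)    [21 ≡ 1 mod 5]
  = 1    [(1/5) = 1]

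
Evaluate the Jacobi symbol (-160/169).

1

Reduce the numerator: -160 ≡ 9 (mod 169), so (-160/169) = (9/169).
9 ≡ 1 (mod 4), so quadratic reciprocity gives (9/169) = (169/9). Reduce: 169 ≡ 7 (mod 9). Now have (7/9).
9 ≡ 1 (mod 4), so quadratic reciprocity gives (7/9) = (9/7). Reduce: 9 ≡ 2 (mod 7). Now have (2/7).
Factor out 2: 2 = 2. Since 7 ≡ 7 (mod 8), (2/7) = +1. Now have (1/7).
(1/7) = 1. Collecting the sign factors: 1.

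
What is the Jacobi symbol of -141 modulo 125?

1

Pull out -1: (-141/125) = (-1/125)·(141/125). Since 125 ≡ 1 (mod 4), (-1/125) = +1. Now have (141/125).
Reduce the numerator: 141 ≡ 16 (mod 125), so (141/125) = (16/125).
Factor out 2: 16 = 2^4. Since 125 ≡ 5 (mod 8), (2/125) = -1, and (2/125)^4 = +1. Now have (1/125).
(1/125) = 1. Collecting the sign factors: 1.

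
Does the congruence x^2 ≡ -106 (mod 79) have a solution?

yes

(-106|79)
  = -(106|79)    [79 ≡ 3 mod 4 ⇒ (-1|79) = -1]
  = -(27|79)    [106 ≡ 27 mod 79]
  = (79|27)    [QR: both ≡ 3 mod 4, sign flips]
  = (25|27)    [79 ≡ 25 mod 27]
  = (27|25)    [QR: 25 ≡ 1 mod 4, sign kept]
  = (2|25)    [27 ≡ 2 mod 25]
  = (1|25)    [25 ≡ 1 mod 8 ⇒ (2|25) = +1]
  = 1    [(1|25) = 1]
The Legendre symbol is 1, so x^2 ≡ -106 (mod 79) has solution.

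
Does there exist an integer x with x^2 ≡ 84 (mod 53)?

Reduce the numerator: 84 ≡ 31 (mod 53), so (84/53) = (31/53).
53 ≡ 1 (mod 4), so quadratic reciprocity gives (31/53) = (53/31). Reduce: 53 ≡ 22 (mod 31). Now have (22/31).
Factor out 2: 22 = 2·11. Since 31 ≡ 7 (mod 8), (2/31) = +1. Now have (11/31).
Both 11 ≡ 3 and 31 ≡ 3 (mod 4), so reciprocity gives (11/31) = -(31/11). Reduce: 31 ≡ 9 (mod 11). Now have -(9/11).
9 ≡ 1 (mod 4), so quadratic reciprocity gives (9/11) = (11/9). Reduce: 11 ≡ 2 (mod 9). Now have -(2/9).
Factor out 2: 2 = 2. Since 9 ≡ 1 (mod 8), (2/9) = +1. Now have -(1/9).
(1/9) = 1. Collecting the sign factors: -1.
(84/53) = -1, and 53 is prime, so 84 is not a quadratic residue mod 53.

no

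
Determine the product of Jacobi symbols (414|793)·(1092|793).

0

By multiplicativity, (414·1092|793) = (414|793)·(1092|793).
First factor (414|793):
(414|793)
  = (207|793)    [793 ≡ 1 mod 8 ⇒ (2|793) = +1]
  = (793|207)    [QR: 793 ≡ 1 mod 4, sign kept]
  = (172|207)    [793 ≡ 172 mod 207]
  = (43|207)    [207 ≡ 7 mod 8 ⇒ (2|207)^2 = +1]
  = -(207|43)    [QR: both ≡ 3 mod 4, sign flips]
  = -(35|43)    [207 ≡ 35 mod 43]
  = (43|35)    [QR: both ≡ 3 mod 4, sign flips]
  = (8|35)    [43 ≡ 8 mod 35]
  = -(1|35)    [35 ≡ 3 mod 8 ⇒ (2|35)^3 = -1]
  = -1    [(1|35) = 1]
Second factor (1092|793):
(1092|793)
  = (299|793)    [1092 ≡ 299 mod 793]
  = (793|299)    [QR: 793 ≡ 1 mod 4, sign kept]
  = (195|299)    [793 ≡ 195 mod 299]
  = -(299|195)    [QR: both ≡ 3 mod 4, sign flips]
  = -(104|195)    [299 ≡ 104 mod 195]
  = (13|195)    [195 ≡ 3 mod 8 ⇒ (2|195)^3 = -1]
  = (195|13)    [QR: 13 ≡ 1 mod 4, sign kept]
  = (0|13)    [195 ≡ 0 mod 13]
  = 0    [numerator 0, gcd > 1]
Product: (-1)·(0) = 0.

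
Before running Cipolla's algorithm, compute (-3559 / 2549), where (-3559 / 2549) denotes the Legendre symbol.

Pull out -1: (-3559 / 2549) = (-1 / 2549)·(3559 / 2549). Since 2549 ≡ 1 (mod 4), (-1 / 2549) = +1. Now have (3559 / 2549).
Reduce the numerator: 3559 ≡ 1010 (mod 2549), so (3559 / 2549) = (1010 / 2549).
Factor out 2: 1010 = 2·505. Since 2549 ≡ 5 (mod 8), (2 / 2549) = -1. Now have -(505 / 2549).
505 ≡ 1 (mod 4), so quadratic reciprocity gives (505 / 2549) = (2549 / 505). Reduce: 2549 ≡ 24 (mod 505). Now have -(24 / 505).
Factor out 2: 24 = 2^3·3. Since 505 ≡ 1 (mod 8), (2 / 505) = +1, and (2 / 505)^3 = +1. Now have -(3 / 505).
505 ≡ 1 (mod 4), so quadratic reciprocity gives (3 / 505) = (505 / 3). Reduce: 505 ≡ 1 (mod 3). Now have -(1 / 3).
(1 / 3) = 1. Collecting the sign factors: -1.

-1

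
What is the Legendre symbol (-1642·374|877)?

By multiplicativity, (-1642·374|877) = (-1642|877)·(374|877).
First factor (-1642|877):
(-1642|877)
  = (112|877)    [-1642 ≡ 112 mod 877]
  = (7|877)    [877 ≡ 5 mod 8 ⇒ (2|877)^4 = +1]
  = (877|7)    [QR: 877 ≡ 1 mod 4, sign kept]
  = (2|7)    [877 ≡ 2 mod 7]
  = (1|7)    [7 ≡ 7 mod 8 ⇒ (2|7) = +1]
  = 1    [(1|7) = 1]
Second factor (374|877):
(374|877)
  = -(187|877)    [877 ≡ 5 mod 8 ⇒ (2|877) = -1]
  = -(877|187)    [QR: 877 ≡ 1 mod 4, sign kept]
  = -(129|187)    [877 ≡ 129 mod 187]
  = -(187|129)    [QR: 129 ≡ 1 mod 4, sign kept]
  = -(58|129)    [187 ≡ 58 mod 129]
  = -(29|129)    [129 ≡ 1 mod 8 ⇒ (2|129) = +1]
  = -(129|29)    [QR: 29 ≡ 1 mod 4, sign kept]
  = -(13|29)    [129 ≡ 13 mod 29]
  = -(29|13)    [QR: 13 ≡ 1 mod 4, sign kept]
  = -(3|13)    [29 ≡ 3 mod 13]
  = -(13|3)    [QR: 13 ≡ 1 mod 4, sign kept]
  = -(1|3)    [13 ≡ 1 mod 3]
  = -1    [(1|3) = 1]
Product: (1)·(-1) = -1.

-1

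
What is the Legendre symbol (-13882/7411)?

-1

(-13882/7411)
  = (940/7411)    [-13882 ≡ 940 mod 7411]
  = (235/7411)    [7411 ≡ 3 mod 8 ⇒ (2/7411)^2 = +1]
  = -(7411/235)    [QR: both ≡ 3 mod 4, sign flips]
  = -(126/235)    [7411 ≡ 126 mod 235]
  = (63/235)    [235 ≡ 3 mod 8 ⇒ (2/235) = -1]
  = -(235/63)    [QR: both ≡ 3 mod 4, sign flips]
  = -(46/63)    [235 ≡ 46 mod 63]
  = -(23/63)    [63 ≡ 7 mod 8 ⇒ (2/63) = +1]
  = (63/23)    [QR: both ≡ 3 mod 4, sign flips]
  = (17/23)    [63 ≡ 17 mod 23]
  = (23/17)    [QR: 17 ≡ 1 mod 4, sign kept]
  = (6/17)    [23 ≡ 6 mod 17]
  = (3/17)    [17 ≡ 1 mod 8 ⇒ (2/17) = +1]
  = (17/3)    [QR: 17 ≡ 1 mod 4, sign kept]
  = (2/3)    [17 ≡ 2 mod 3]
  = -(1/3)    [3 ≡ 3 mod 8 ⇒ (2/3) = -1]
  = -1    [(1/3) = 1]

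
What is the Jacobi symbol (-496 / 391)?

1

(-496 / 391)
  = (286 / 391)    [-496 ≡ 286 mod 391]
  = (143 / 391)    [391 ≡ 7 mod 8 ⇒ (2 / 391) = +1]
  = -(391 / 143)    [QR: both ≡ 3 mod 4, sign flips]
  = -(105 / 143)    [391 ≡ 105 mod 143]
  = -(143 / 105)    [QR: 105 ≡ 1 mod 4, sign kept]
  = -(38 / 105)    [143 ≡ 38 mod 105]
  = -(19 / 105)    [105 ≡ 1 mod 8 ⇒ (2 / 105) = +1]
  = -(105 / 19)    [QR: 105 ≡ 1 mod 4, sign kept]
  = -(10 / 19)    [105 ≡ 10 mod 19]
  = (5 / 19)    [19 ≡ 3 mod 8 ⇒ (2 / 19) = -1]
  = (19 / 5)    [QR: 5 ≡ 1 mod 4, sign kept]
  = (4 / 5)    [19 ≡ 4 mod 5]
  = (1 / 5)    [5 ≡ 5 mod 8 ⇒ (2 / 5)^2 = +1]
  = 1    [(1 / 5) = 1]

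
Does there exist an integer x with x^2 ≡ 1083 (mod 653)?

no

(1083/653)
  = (430/653)    [1083 ≡ 430 mod 653]
  = -(215/653)    [653 ≡ 5 mod 8 ⇒ (2/653) = -1]
  = -(653/215)    [QR: 653 ≡ 1 mod 4, sign kept]
  = -(8/215)    [653 ≡ 8 mod 215]
  = -(1/215)    [215 ≡ 7 mod 8 ⇒ (2/215)^3 = +1]
  = -1    [(1/215) = 1]
(1083/653) = -1, and 653 is prime, so 1083 is not a quadratic residue mod 653.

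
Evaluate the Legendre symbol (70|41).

-1

Reduce the numerator: 70 ≡ 29 (mod 41), so (70|41) = (29|41).
29 ≡ 1 (mod 4), so quadratic reciprocity gives (29|41) = (41|29). Reduce: 41 ≡ 12 (mod 29). Now have (12|29).
Factor out 2: 12 = 2^2·3. Since 29 ≡ 5 (mod 8), (2|29) = -1, and (2|29)^2 = +1. Now have (3|29).
29 ≡ 1 (mod 4), so quadratic reciprocity gives (3|29) = (29|3). Reduce: 29 ≡ 2 (mod 3). Now have (2|3).
Factor out 2: 2 = 2. Since 3 ≡ 3 (mod 8), (2|3) = -1. Now have -(1|3).
(1|3) = 1. Collecting the sign factors: -1.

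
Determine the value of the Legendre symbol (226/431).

-1

(226/431)
  = (113/431)    [431 ≡ 7 mod 8 ⇒ (2/431) = +1]
  = (431/113)    [QR: 113 ≡ 1 mod 4, sign kept]
  = (92/113)    [431 ≡ 92 mod 113]
  = (23/113)    [113 ≡ 1 mod 8 ⇒ (2/113)^2 = +1]
  = (113/23)    [QR: 113 ≡ 1 mod 4, sign kept]
  = (21/23)    [113 ≡ 21 mod 23]
  = (23/21)    [QR: 21 ≡ 1 mod 4, sign kept]
  = (2/21)    [23 ≡ 2 mod 21]
  = -(1/21)    [21 ≡ 5 mod 8 ⇒ (2/21) = -1]
  = -1    [(1/21) = 1]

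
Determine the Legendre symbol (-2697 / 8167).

1

Pull out -1: (-2697 / 8167) = (-1 / 8167)·(2697 / 8167). Since 8167 ≡ 3 (mod 4), (-1 / 8167) = -1. Now have -(2697 / 8167).
2697 ≡ 1 (mod 4), so quadratic reciprocity gives (2697 / 8167) = (8167 / 2697). Reduce: 8167 ≡ 76 (mod 2697). Now have -(76 / 2697).
Factor out 2: 76 = 2^2·19. Since 2697 ≡ 1 (mod 8), (2 / 2697) = +1, and (2 / 2697)^2 = +1. Now have -(19 / 2697).
2697 ≡ 1 (mod 4), so quadratic reciprocity gives (19 / 2697) = (2697 / 19). Reduce: 2697 ≡ 18 (mod 19). Now have -(18 / 19).
Factor out 2: 18 = 2·9. Since 19 ≡ 3 (mod 8), (2 / 19) = -1. Now have (9 / 19).
9 ≡ 1 (mod 4), so quadratic reciprocity gives (9 / 19) = (19 / 9). Reduce: 19 ≡ 1 (mod 9). Now have (1 / 9).
(1 / 9) = 1. Collecting the sign factors: 1.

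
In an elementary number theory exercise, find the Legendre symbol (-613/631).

Reduce the numerator: -613 ≡ 18 (mod 631), so (-613/631) = (18/631).
Factor out 2: 18 = 2·9. Since 631 ≡ 7 (mod 8), (2/631) = +1. Now have (9/631).
9 ≡ 1 (mod 4), so quadratic reciprocity gives (9/631) = (631/9). Reduce: 631 ≡ 1 (mod 9). Now have (1/9).
(1/9) = 1. Collecting the sign factors: 1.

1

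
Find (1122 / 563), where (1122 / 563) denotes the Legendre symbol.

-1

(1122 / 563)
  = (559 / 563)    [1122 ≡ 559 mod 563]
  = -(563 / 559)    [QR: both ≡ 3 mod 4, sign flips]
  = -(4 / 559)    [563 ≡ 4 mod 559]
  = -(1 / 559)    [559 ≡ 7 mod 8 ⇒ (2 / 559)^2 = +1]
  = -1    [(1 / 559) = 1]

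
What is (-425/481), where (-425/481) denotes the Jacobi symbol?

-1

Reduce the numerator: -425 ≡ 56 (mod 481), so (-425/481) = (56/481).
Factor out 2: 56 = 2^3·7. Since 481 ≡ 1 (mod 8), (2/481) = +1, and (2/481)^3 = +1. Now have (7/481).
481 ≡ 1 (mod 4), so quadratic reciprocity gives (7/481) = (481/7). Reduce: 481 ≡ 5 (mod 7). Now have (5/7).
5 ≡ 1 (mod 4), so quadratic reciprocity gives (5/7) = (7/5). Reduce: 7 ≡ 2 (mod 5). Now have (2/5).
Factor out 2: 2 = 2. Since 5 ≡ 5 (mod 8), (2/5) = -1. Now have -(1/5).
(1/5) = 1. Collecting the sign factors: -1.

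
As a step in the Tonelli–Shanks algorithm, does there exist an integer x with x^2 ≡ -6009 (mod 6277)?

(-6009/6277)
  = (268/6277)    [-6009 ≡ 268 mod 6277]
  = (67/6277)    [6277 ≡ 5 mod 8 ⇒ (2/6277)^2 = +1]
  = (6277/67)    [QR: 6277 ≡ 1 mod 4, sign kept]
  = (46/67)    [6277 ≡ 46 mod 67]
  = -(23/67)    [67 ≡ 3 mod 8 ⇒ (2/67) = -1]
  = (67/23)    [QR: both ≡ 3 mod 4, sign flips]
  = (21/23)    [67 ≡ 21 mod 23]
  = (23/21)    [QR: 21 ≡ 1 mod 4, sign kept]
  = (2/21)    [23 ≡ 2 mod 21]
  = -(1/21)    [21 ≡ 5 mod 8 ⇒ (2/21) = -1]
  = -1    [(1/21) = 1]
(-6009/6277) = -1, and 6277 is prime, so -6009 is not a quadratic residue mod 6277.

no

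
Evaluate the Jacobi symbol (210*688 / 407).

By multiplicativity, (210·688 / 407) = (210 / 407)·(688 / 407).
First factor (210 / 407):
Factor out 2: 210 = 2·105. Since 407 ≡ 7 (mod 8), (2 / 407) = +1. Now have (105 / 407).
105 ≡ 1 (mod 4), so quadratic reciprocity gives (105 / 407) = (407 / 105). Reduce: 407 ≡ 92 (mod 105). Now have (92 / 105).
Factor out 2: 92 = 2^2·23. Since 105 ≡ 1 (mod 8), (2 / 105) = +1, and (2 / 105)^2 = +1. Now have (23 / 105).
105 ≡ 1 (mod 4), so quadratic reciprocity gives (23 / 105) = (105 / 23). Reduce: 105 ≡ 13 (mod 23). Now have (13 / 23).
13 ≡ 1 (mod 4), so quadratic reciprocity gives (13 / 23) = (23 / 13). Reduce: 23 ≡ 10 (mod 13). Now have (10 / 13).
Factor out 2: 10 = 2·5. Since 13 ≡ 5 (mod 8), (2 / 13) = -1. Now have -(5 / 13).
5 ≡ 1 (mod 4), so quadratic reciprocity gives (5 / 13) = (13 / 5). Reduce: 13 ≡ 3 (mod 5). Now have -(3 / 5).
5 ≡ 1 (mod 4), so quadratic reciprocity gives (3 / 5) = (5 / 3). Reduce: 5 ≡ 2 (mod 3). Now have -(2 / 3).
Factor out 2: 2 = 2. Since 3 ≡ 3 (mod 8), (2 / 3) = -1. Now have (1 / 3).
(1 / 3) = 1. Collecting the sign factors: 1.
Second factor (688 / 407):
Reduce the numerator: 688 ≡ 281 (mod 407), so (688 / 407) = (281 / 407).
281 ≡ 1 (mod 4), so quadratic reciprocity gives (281 / 407) = (407 / 281). Reduce: 407 ≡ 126 (mod 281). Now have (126 / 281).
Factor out 2: 126 = 2·63. Since 281 ≡ 1 (mod 8), (2 / 281) = +1. Now have (63 / 281).
281 ≡ 1 (mod 4), so quadratic reciprocity gives (63 / 281) = (281 / 63). Reduce: 281 ≡ 29 (mod 63). Now have (29 / 63).
29 ≡ 1 (mod 4), so quadratic reciprocity gives (29 / 63) = (63 / 29). Reduce: 63 ≡ 5 (mod 29). Now have (5 / 29).
5 ≡ 1 (mod 4), so quadratic reciprocity gives (5 / 29) = (29 / 5). Reduce: 29 ≡ 4 (mod 5). Now have (4 / 5).
Factor out 2: 4 = 2^2. Since 5 ≡ 5 (mod 8), (2 / 5) = -1, and (2 / 5)^2 = +1. Now have (1 / 5).
(1 / 5) = 1. Collecting the sign factors: 1.
Product: (1)·(1) = 1.

1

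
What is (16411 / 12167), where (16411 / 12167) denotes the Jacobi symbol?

Reduce the numerator: 16411 ≡ 4244 (mod 12167), so (16411 / 12167) = (4244 / 12167).
Factor out 2: 4244 = 2^2·1061. Since 12167 ≡ 7 (mod 8), (2 / 12167) = +1, and (2 / 12167)^2 = +1. Now have (1061 / 12167).
1061 ≡ 1 (mod 4), so quadratic reciprocity gives (1061 / 12167) = (12167 / 1061). Reduce: 12167 ≡ 496 (mod 1061). Now have (496 / 1061).
Factor out 2: 496 = 2^4·31. Since 1061 ≡ 5 (mod 8), (2 / 1061) = -1, and (2 / 1061)^4 = +1. Now have (31 / 1061).
1061 ≡ 1 (mod 4), so quadratic reciprocity gives (31 / 1061) = (1061 / 31). Reduce: 1061 ≡ 7 (mod 31). Now have (7 / 31).
Both 7 ≡ 3 and 31 ≡ 3 (mod 4), so reciprocity gives (7 / 31) = -(31 / 7). Reduce: 31 ≡ 3 (mod 7). Now have -(3 / 7).
Both 3 ≡ 3 and 7 ≡ 3 (mod 4), so reciprocity gives (3 / 7) = -(7 / 3). Reduce: 7 ≡ 1 (mod 3). Now have (1 / 3).
(1 / 3) = 1. Collecting the sign factors: 1.

1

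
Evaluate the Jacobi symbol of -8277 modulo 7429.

(-8277|7429)
  = (6581|7429)    [-8277 ≡ 6581 mod 7429]
  = (7429|6581)    [QR: 6581 ≡ 1 mod 4, sign kept]
  = (848|6581)    [7429 ≡ 848 mod 6581]
  = (53|6581)    [6581 ≡ 5 mod 8 ⇒ (2|6581)^4 = +1]
  = (6581|53)    [QR: 53 ≡ 1 mod 4, sign kept]
  = (9|53)    [6581 ≡ 9 mod 53]
  = (53|9)    [QR: 9 ≡ 1 mod 4, sign kept]
  = (8|9)    [53 ≡ 8 mod 9]
  = (1|9)    [9 ≡ 1 mod 8 ⇒ (2|9)^3 = +1]
  = 1    [(1|9) = 1]

1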